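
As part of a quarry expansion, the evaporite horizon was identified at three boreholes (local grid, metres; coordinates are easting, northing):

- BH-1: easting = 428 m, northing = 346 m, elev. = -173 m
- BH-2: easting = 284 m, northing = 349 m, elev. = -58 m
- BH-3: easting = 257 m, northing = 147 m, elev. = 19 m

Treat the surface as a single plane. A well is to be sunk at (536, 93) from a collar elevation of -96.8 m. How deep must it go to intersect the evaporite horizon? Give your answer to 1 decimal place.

93.8 m

Let the plane be z = a·easting + b·northing + c.
BH-2−BH-1: −144a + 3b = 115;  BH-3−BH-1: −171a − 199b = 192.
Solving gives a = −0.80431, b = −0.27368.
Then c = -173 − a·428 − b·346 = 265.94.
At (536, 93): z_contact = −431.11 − 25.45 + 265.94 = -190.62 m.
Depth below ground = -96.8 − (-190.62) = 93.8 m.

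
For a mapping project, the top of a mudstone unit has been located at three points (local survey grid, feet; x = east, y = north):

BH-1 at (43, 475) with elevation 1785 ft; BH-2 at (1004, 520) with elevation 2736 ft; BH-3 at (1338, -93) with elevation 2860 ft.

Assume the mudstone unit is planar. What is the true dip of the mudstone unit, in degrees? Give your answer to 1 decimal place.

45.8°

Let the plane be z = a·x + b·y + c.
BH-2−BH-1: 961a + 45b = 951;  BH-3−BH-1: 1295a − 568b = 1075.
Solving gives a = 0.97421, b = 0.32853.
Gradient magnitude |∇z| = √(a² + b²) = √(0.94909 + 0.10793) = 1.02811.
True dip = arctan(1.02811) = 45.8°, dipping toward WSW (azimuth ≈ 251°).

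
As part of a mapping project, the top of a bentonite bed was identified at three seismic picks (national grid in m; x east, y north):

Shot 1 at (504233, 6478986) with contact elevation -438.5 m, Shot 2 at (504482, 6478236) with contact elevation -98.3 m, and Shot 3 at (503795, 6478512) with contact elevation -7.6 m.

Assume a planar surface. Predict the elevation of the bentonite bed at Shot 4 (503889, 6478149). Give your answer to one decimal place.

Two edge vectors: Shot 1→Shot 2 = (249, -750, 340.2), Shot 1→Shot 3 = (-438, -474, 430.9).
Normal n = (Shot 1→Shot 2) × (Shot 1→Shot 3) = (-161920.2, -256301.7, -446526).
So ∂z/∂x = −n_x/n_z = −0.362622109 and ∂z/∂y = −n_y/n_z = −0.573990540.
Intercept c from Shot 1: -438.5 + 182846.03 + 3718876.67 = 3901284.21.
At (503889, 6478149): z = −182721.3 − 3718396.2 + 3901284.21 = 166.7 m.

166.7 m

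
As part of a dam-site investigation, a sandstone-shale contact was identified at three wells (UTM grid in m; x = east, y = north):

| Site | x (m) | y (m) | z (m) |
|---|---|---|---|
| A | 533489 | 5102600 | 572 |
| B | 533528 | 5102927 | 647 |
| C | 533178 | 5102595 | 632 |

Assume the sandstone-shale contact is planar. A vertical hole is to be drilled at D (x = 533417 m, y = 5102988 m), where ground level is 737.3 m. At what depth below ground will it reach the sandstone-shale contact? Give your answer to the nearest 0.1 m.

53.0 m

Let the plane be z = a·x + b·y + c.
B−A: 39a + 327b = 75;  C−A: −311a − 5b = 60.
Solving gives a = −0.196991192, b = 0.252852161.
Then c = 572 − a·533489 − b·5102600 = −1184538.80.
At (533417, 5102988): z_contact = −105078.45 + 1290301.54 − 1184538.80 = 684.29 m.
Depth below ground = 737.3 − 684.29 = 53.0 m.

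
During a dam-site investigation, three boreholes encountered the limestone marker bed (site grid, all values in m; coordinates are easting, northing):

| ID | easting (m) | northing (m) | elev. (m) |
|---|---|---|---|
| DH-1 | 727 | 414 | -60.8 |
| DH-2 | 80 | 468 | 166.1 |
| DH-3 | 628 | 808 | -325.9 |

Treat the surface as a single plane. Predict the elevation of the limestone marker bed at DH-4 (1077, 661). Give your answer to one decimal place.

Let the plane be z = a·easting + b·northing + c.
DH-2−DH-1: −647a + 54b = 226.9;  DH-3−DH-1: −99a + 394b = −265.1.
Solving gives a = −0.415567, b = −0.777262.
Then c = -60.8 − a·727 − b·414 = 563.10.
At (1077, 661): z = −447.6 − 513.8 + 563.10 = -398.2 m.

-398.2 m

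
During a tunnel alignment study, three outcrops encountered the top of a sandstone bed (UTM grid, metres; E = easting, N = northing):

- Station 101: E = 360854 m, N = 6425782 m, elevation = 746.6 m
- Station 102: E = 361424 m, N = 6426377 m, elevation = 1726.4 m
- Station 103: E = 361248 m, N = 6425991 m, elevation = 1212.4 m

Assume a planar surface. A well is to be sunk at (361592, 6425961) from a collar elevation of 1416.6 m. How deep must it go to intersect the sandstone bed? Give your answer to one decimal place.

19.6 m

Two edge vectors: Station 101→Station 102 = (570, 595, 979.8), Station 101→Station 103 = (394, 209, 465.8).
Normal n = (Station 101→Station 102) × (Station 101→Station 103) = (72372.8, 120535.2, -115300).
So ∂z/∂E = −n_x/n_z = 0.627691240 and ∂z/∂N = −n_y/n_z = 1.045405030.
Intercept c from Station 101: 746.6 − 226504.89 − 6717544.83 = −6943303.12.
At (361592, 6425961): z_contact = 226968.13 + 6717731.95 − 6943303.12 = 1396.96 m.
Depth below ground = 1416.6 − 1396.96 = 19.6 m.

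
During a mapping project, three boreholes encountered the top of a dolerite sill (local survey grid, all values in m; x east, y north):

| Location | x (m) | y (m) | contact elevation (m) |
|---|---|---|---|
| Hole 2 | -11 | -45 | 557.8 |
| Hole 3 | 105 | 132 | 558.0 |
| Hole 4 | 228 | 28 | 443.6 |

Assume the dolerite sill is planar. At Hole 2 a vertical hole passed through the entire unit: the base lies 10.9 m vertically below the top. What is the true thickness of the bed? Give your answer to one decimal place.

Two edge vectors: Hole 2→Hole 3 = (116, 177, 0.2), Hole 2→Hole 4 = (239, 73, -114.2).
Normal n = (Hole 2→Hole 3) × (Hole 2→Hole 4) = (-20228, 13295, -33835).
So ∂z/∂x = −n_x/n_z = −0.59784 and ∂z/∂y = −n_y/n_z = 0.39294.
|∇z| = √(a²+b²) = 0.71541, so dip δ = arctan(0.71541) = 35.58°.
True thickness = vertical thickness × cos δ = 10.9 × cos 35.58° = 8.9 m.

8.9 m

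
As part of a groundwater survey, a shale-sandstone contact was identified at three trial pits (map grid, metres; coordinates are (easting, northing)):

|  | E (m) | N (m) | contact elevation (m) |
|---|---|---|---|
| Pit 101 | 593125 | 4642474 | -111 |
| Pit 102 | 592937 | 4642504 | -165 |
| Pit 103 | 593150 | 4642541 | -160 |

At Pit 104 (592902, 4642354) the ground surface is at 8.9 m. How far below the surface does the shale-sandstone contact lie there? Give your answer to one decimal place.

Two edge vectors: Pit 101→Pit 102 = (-188, 30, -54), Pit 101→Pit 103 = (25, 67, -49).
Normal n = (Pit 101→Pit 102) × (Pit 101→Pit 103) = (2148, -10562, -13346).
So ∂z/∂E = −n_x/n_z = 0.160947100 and ∂z/∂N = −n_y/n_z = −0.791398172.
Intercept c from Pit 101: -111 − 95461.75 + 3674045.44 = 3578472.69.
At (592902, 4642354): z_contact = 95425.86 − 3673950.47 + 3578472.69 = -51.92 m.
Depth below ground = 8.9 − (-51.92) = 60.8 m.

60.8 m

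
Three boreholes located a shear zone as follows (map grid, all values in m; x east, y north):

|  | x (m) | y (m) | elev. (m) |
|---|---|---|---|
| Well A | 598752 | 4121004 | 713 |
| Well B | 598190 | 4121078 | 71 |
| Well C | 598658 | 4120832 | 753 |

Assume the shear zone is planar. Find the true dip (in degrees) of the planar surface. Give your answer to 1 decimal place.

Let the plane be z = a·x + b·y + c.
Well B−Well A: −562a + 74b = −642;  Well C−Well A: −94a − 172b = 40.
Solving gives a = 1.03710, b = −0.79934.
Gradient magnitude |∇z| = √(a² + b²) = √(1.07557 + 0.63895) = 1.30940.
True dip = arctan(1.30940) = 52.6°, dipping toward NW (azimuth ≈ 308°).

52.6°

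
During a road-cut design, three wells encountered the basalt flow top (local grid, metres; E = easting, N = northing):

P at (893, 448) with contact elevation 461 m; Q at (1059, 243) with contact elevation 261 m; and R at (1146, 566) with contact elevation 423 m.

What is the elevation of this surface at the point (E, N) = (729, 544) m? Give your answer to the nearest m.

Let the plane be z = a·E + b·N + c.
Q−P: 166a − 205b = −200;  R−P: 253a + 118b = −38.
Solving gives a = −0.43931, b = 0.61988.
Then c = 461 − a·893 − b·448 = 575.60.
At (729, 544): z = −320.3 + 337.2 + 575.60 = 592.6 m.

593 m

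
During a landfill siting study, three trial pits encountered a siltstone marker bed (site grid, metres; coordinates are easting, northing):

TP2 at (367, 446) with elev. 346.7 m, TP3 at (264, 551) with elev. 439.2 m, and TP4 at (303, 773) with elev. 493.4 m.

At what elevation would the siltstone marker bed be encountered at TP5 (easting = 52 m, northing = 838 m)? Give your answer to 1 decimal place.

653.8 m

Let the plane be z = a·easting + b·northing + c.
TP3−TP2: −103a + 105b = 92.5;  TP4−TP2: −64a + 327b = 146.7.
Solving gives a = −0.55057, b = 0.34087.
Then c = 346.7 − a·367 − b·446 = 396.73.
At (52, 838): z = −28.6 + 285.6 + 396.73 = 653.8 m.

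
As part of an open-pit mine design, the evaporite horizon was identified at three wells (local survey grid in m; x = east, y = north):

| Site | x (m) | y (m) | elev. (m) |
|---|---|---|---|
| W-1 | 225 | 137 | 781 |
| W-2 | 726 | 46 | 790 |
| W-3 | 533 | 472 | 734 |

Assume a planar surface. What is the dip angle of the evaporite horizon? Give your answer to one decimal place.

Two edge vectors: W-1→W-2 = (501, -91, 9), W-1→W-3 = (308, 335, -47).
Normal n = (W-1→W-2) × (W-1→W-3) = (1262, 26319, 195863).
So ∂z/∂x = −n_x/n_z = −0.00644 and ∂z/∂y = −n_y/n_z = −0.13437.
Gradient magnitude |∇z| = √(a² + b²) = √(0.00004 + 0.01806) = 0.13453.
True dip = arctan(0.13453) = 7.7°, dipping toward N (azimuth ≈ 003°).

7.7°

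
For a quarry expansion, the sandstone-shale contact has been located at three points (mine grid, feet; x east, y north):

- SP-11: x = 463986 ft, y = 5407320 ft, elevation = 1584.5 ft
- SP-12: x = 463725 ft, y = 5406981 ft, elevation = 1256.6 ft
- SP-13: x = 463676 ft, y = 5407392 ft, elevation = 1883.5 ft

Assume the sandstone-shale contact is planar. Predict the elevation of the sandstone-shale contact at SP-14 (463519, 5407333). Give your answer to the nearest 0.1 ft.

1896.5 ft

Two edge vectors: SP-11→SP-12 = (-261, -339, -327.9), SP-11→SP-13 = (-310, 72, 299).
Normal n = (SP-11→SP-12) × (SP-11→SP-13) = (-77752.2, 179688, -123882).
So ∂z/∂x = −n_x/n_z = −0.627631133 and ∂z/∂y = −n_y/n_z = 1.450477067.
Intercept c from SP-11: 1584.5 + 291212.06 − 7843193.65 = −7550397.09.
At (463519, 5407333): z = −290919.0 + 7843212.5 − 7550397.09 = 1896.5 ft.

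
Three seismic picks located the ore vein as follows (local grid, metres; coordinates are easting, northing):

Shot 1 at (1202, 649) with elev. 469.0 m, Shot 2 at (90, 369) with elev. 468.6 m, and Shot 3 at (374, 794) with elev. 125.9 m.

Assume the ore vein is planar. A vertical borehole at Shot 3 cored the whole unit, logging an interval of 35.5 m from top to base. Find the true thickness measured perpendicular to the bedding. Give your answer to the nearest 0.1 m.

Two edge vectors: Shot 1→Shot 2 = (-1112, -280, -0.4), Shot 1→Shot 3 = (-828, 145, -343.1).
Normal n = (Shot 1→Shot 2) × (Shot 1→Shot 3) = (96126, -381196, -393080).
So ∂z/∂easting = −n_x/n_z = 0.24455 and ∂z/∂northing = −n_y/n_z = −0.96977.
|∇z| = √(a²+b²) = 1.00013, so dip δ = arctan(1.00013) = 45.00°.
True thickness = vertical thickness × cos δ = 35.5 × cos 45.00° = 25.1 m.

25.1 m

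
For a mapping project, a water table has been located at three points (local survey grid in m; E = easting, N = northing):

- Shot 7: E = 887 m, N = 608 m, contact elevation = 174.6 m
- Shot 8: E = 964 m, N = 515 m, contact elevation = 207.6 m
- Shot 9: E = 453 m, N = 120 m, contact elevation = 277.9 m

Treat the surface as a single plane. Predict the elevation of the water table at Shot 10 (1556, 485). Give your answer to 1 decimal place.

265.5 m

Two edge vectors: Shot 7→Shot 8 = (77, -93, 33), Shot 7→Shot 9 = (-434, -488, 103.3).
Normal n = (Shot 7→Shot 8) × (Shot 7→Shot 9) = (6497.1, -22276.1, -77938).
So ∂z/∂E = −n_x/n_z = 0.083362 and ∂z/∂N = −n_y/n_z = −0.285818.
Intercept c from Shot 7: 174.6 − 73.94 + 173.78 = 274.44.
At (1556, 485): z = 129.7 − 138.6 + 274.44 = 265.5 m.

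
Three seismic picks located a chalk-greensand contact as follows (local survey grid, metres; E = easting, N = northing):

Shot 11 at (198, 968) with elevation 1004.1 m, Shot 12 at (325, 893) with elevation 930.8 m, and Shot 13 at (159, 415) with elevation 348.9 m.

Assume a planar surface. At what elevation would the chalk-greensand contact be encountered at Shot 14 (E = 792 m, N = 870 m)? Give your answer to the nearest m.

959 m

Let the plane be z = a·E + b·N + c.
Shot 12−Shot 11: 127a − 75b = −73.3;  Shot 13−Shot 11: −39a − 553b = −655.2.
Solving gives a = 0.11763, b = 1.17651.
Then c = 1004.1 − a·198 − b·968 = −158.06.
At (792, 870): z = 93.2 + 1023.6 − 158.06 = 958.7 m.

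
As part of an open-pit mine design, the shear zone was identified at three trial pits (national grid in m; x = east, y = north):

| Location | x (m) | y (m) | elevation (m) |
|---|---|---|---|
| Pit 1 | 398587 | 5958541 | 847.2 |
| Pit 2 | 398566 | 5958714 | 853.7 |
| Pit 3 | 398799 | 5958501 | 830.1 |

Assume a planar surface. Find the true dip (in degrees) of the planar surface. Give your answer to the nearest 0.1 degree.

Two edge vectors: Pit 1→Pit 2 = (-21, 173, 6.5), Pit 1→Pit 3 = (212, -40, -17.1).
Normal n = (Pit 1→Pit 2) × (Pit 1→Pit 3) = (-2698.3, 1018.9, -35836).
So ∂z/∂x = −n_x/n_z = −0.07530 and ∂z/∂y = −n_y/n_z = 0.02843.
Gradient magnitude |∇z| = √(a² + b²) = √(0.00567 + 0.00081) = 0.08049.
True dip = arctan(0.08049) = 4.6°, dipping toward ESE (azimuth ≈ 111°).

4.6°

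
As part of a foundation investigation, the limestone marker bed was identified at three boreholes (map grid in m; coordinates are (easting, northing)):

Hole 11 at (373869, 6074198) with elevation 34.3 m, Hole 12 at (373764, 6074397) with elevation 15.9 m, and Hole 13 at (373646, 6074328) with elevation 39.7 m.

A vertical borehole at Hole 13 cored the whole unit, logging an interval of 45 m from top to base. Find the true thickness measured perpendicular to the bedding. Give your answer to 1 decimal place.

Two edge vectors: Hole 11→Hole 12 = (-105, 199, -18.4), Hole 11→Hole 13 = (-223, 130, 5.4).
Normal n = (Hole 11→Hole 12) × (Hole 11→Hole 13) = (3466.6, 4670.2, 30727).
So ∂z/∂E = −n_x/n_z = −0.11282 and ∂z/∂N = −n_y/n_z = −0.15199.
|∇z| = √(a²+b²) = 0.18929, so dip δ = arctan(0.18929) = 10.72°.
True thickness = vertical thickness × cos δ = 45 × cos 10.72° = 44.2 m.

44.2 m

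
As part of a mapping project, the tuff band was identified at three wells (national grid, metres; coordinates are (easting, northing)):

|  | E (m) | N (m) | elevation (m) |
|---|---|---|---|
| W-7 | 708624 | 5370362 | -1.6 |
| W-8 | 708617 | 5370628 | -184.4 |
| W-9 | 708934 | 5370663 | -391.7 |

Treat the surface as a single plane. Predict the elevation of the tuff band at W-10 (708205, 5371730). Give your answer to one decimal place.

Two edge vectors: W-7→W-8 = (-7, 266, -182.8), W-7→W-9 = (310, 301, -390.1).
Normal n = (W-7→W-8) × (W-7→W-9) = (-48743.8, -59398.7, -84567).
So ∂z/∂E = −n_x/n_z = −0.576392683 and ∂z/∂N = −n_y/n_z = −0.702386274.
Intercept c from W-7: -1.6 + 408445.69 + 3772068.55 = 4180512.64.
At (708205, 5371730): z = −408204.2 − 3773029.4 + 4180512.64 = -721.0 m.

-721.0 m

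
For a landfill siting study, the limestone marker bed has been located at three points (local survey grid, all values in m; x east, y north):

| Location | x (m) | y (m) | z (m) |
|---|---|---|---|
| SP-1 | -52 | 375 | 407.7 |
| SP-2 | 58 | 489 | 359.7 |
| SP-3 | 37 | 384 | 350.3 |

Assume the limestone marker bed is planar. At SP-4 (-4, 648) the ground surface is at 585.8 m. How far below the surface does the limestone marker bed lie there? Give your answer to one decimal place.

Let the plane be z = a·x + b·y + c.
SP-2−SP-1: 110a + 114b = −48;  SP-3−SP-1: 89a + 9b = −57.4.
Solving gives a = −0.66750, b = 0.22302.
Then c = 407.7 − a·-52 − b·375 = 289.36.
At (-4, 648): z_contact = 2.67 + 144.52 + 289.36 = 436.55 m.
Depth below ground = 585.8 − 436.55 = 149.3 m.

149.3 m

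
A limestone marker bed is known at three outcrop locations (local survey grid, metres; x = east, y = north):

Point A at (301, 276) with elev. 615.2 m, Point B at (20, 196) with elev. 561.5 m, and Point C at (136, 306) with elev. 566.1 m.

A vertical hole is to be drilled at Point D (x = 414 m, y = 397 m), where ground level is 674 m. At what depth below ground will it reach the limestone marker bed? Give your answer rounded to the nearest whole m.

Let the plane be z = a·x + b·y + c.
Point B−Point A: −281a − 80b = −53.7;  Point C−Point A: −165a + 30b = −49.1.
Solving gives a = 0.25608, b = −0.22823.
Then c = 615.2 − a·301 − b·276 = 601.11.
At (414, 397): z_contact = 106.0 − 90.6 + 601.11 = 616.5 m.
Depth below ground = 674 − 616.5 = 57 m.

57 m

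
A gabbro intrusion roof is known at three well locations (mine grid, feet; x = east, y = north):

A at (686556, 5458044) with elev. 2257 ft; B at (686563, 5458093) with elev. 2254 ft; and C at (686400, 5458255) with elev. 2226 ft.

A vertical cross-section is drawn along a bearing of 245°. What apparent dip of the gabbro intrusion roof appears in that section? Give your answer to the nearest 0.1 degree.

Two edge vectors: A→B = (7, 49, -3), A→C = (-156, 211, -31).
Normal n = (A→B) × (A→C) = (-886, 685, 9121).
So ∂z/∂x = −n_x/n_z = 0.09714 and ∂z/∂y = −n_y/n_z = −0.07510.
Unit vector along 245° is (sin 245°, cos 245°) = (-0.9063, -0.4226).
Slope in that direction = a·(-0.9063) + b·(-0.4226) = −0.05630.
Apparent dip = arctan|0.05630| = 3.2° (true dip is 7.0°, so apparent ≤ true as expected).

3.2°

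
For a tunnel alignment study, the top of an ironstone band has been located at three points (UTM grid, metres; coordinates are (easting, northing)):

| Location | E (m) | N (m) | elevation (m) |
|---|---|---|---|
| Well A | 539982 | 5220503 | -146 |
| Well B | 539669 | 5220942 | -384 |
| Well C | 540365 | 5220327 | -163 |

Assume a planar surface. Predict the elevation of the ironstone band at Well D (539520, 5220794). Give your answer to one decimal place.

-192.7 m

Let the plane be z = a·E + b·N + c.
Well B−Well A: −313a + 439b = −238;  Well C−Well A: 383a − 176b = −17.
Solving gives a = −0.436545215, b = −0.853391007.
Then c = -146 − a·539982 − b·5220503 = 4690710.87.
At (539520, 5220794): z = −235524.9 − 4455378.7 + 4690710.87 = -192.7 m.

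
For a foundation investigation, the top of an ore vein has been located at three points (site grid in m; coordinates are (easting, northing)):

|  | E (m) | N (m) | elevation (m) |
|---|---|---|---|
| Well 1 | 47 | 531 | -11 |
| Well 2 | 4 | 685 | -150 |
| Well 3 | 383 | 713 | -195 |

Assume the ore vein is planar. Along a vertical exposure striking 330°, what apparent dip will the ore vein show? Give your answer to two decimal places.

37.54°

Let the plane be z = a·E + b·N + c.
Well 2−Well 1: −43a + 154b = −139;  Well 3−Well 1: 336a + 182b = −184.
Solving gives a = −0.05100, b = −0.91684.
Unit vector along 330° is (sin 330°, cos 330°) = (-0.5000, 0.8660).
Slope in that direction = a·(-0.5000) + b·(0.8660) = −0.76851.
Apparent dip = arctan|0.76851| = 37.54° (true dip is 42.6°, so apparent ≤ true as expected).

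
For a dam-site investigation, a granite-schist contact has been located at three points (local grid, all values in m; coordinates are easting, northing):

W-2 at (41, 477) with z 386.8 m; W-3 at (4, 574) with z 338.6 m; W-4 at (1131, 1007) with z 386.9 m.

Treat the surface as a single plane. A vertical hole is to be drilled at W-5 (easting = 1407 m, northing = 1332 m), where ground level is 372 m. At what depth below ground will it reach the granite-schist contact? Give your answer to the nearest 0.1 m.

65.0 m

Two edge vectors: W-2→W-3 = (-37, 97, -48.2), W-2→W-4 = (1090, 530, 0.1).
Normal n = (W-2→W-3) × (W-2→W-4) = (25555.7, -52534.3, -125340).
So ∂z/∂easting = −n_x/n_z = 0.203891 and ∂z/∂northing = −n_y/n_z = −0.419134.
Intercept c from W-2: 386.8 − 8.36 + 199.93 = 578.37.
At (1407, 1332): z_contact = 286.87 − 558.29 + 578.37 = 306.96 m.
Depth below ground = 372 − 306.96 = 65.0 m.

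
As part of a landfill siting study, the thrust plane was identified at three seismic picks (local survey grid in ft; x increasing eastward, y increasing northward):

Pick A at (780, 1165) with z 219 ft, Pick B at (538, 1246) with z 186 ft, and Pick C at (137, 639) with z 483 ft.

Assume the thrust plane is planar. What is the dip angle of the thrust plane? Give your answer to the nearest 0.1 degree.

25.4°

Let the plane be z = a·x + b·y + c.
Pick B−Pick A: −242a + 81b = −33;  Pick C−Pick A: −643a − 526b = 264.
Solving gives a = −0.02244, b = −0.47446.
Gradient magnitude |∇z| = √(a² + b²) = √(0.00050 + 0.22512) = 0.47499.
True dip = arctan(0.47499) = 25.4°, dipping toward N (azimuth ≈ 003°).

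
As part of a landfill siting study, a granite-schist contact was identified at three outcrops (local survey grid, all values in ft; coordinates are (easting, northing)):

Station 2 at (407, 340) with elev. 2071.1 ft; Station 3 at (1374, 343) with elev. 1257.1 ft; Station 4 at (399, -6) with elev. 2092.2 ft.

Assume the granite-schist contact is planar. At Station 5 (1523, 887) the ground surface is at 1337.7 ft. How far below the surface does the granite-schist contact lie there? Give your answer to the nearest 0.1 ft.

Let the plane be z = a·E + b·N + c.
Station 3−Station 2: 967a + 3b = −814;  Station 4−Station 2: −8a − 346b = 21.1.
Solving gives a = −0.841650, b = −0.041523.
Then c = 2071.1 − a·407 − b·340 = 2427.77.
At (1523, 887): z_contact = −1281.83 − 36.83 + 2427.77 = 1109.11 ft.
Depth below ground = 1337.7 − 1109.11 = 228.6 ft.

228.6 ft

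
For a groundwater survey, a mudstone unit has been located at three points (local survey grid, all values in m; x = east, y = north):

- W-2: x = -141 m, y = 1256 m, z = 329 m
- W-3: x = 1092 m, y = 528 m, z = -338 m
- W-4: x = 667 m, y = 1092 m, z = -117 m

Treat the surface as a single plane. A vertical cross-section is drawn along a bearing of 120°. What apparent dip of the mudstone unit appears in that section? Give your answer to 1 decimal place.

Two edge vectors: W-2→W-3 = (1233, -728, -667), W-2→W-4 = (808, -164, -446).
Normal n = (W-2→W-3) × (W-2→W-4) = (215300, 10982, 386012).
So ∂z/∂x = −n_x/n_z = −0.55775 and ∂z/∂y = −n_y/n_z = −0.02845.
Unit vector along 120° is (sin 120°, cos 120°) = (0.8660, -0.5000).
Slope in that direction = a·(0.8660) + b·(-0.5000) = −0.46880.
Apparent dip = arctan|0.46880| = 25.1° (true dip is 29.2°, so apparent ≤ true as expected).

25.1°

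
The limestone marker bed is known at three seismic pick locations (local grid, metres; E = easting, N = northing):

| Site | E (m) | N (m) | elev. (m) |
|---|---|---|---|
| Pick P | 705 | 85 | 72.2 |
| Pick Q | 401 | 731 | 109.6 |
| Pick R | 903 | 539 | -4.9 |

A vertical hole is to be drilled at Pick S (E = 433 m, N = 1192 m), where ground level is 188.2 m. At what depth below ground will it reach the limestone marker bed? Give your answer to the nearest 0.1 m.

Two edge vectors: Pick P→Pick Q = (-304, 646, 37.4), Pick P→Pick R = (198, 454, -77.1).
Normal n = (Pick P→Pick Q) × (Pick P→Pick R) = (-66786.2, -16033.2, -265924).
So ∂z/∂E = −n_x/n_z = −0.251148 and ∂z/∂N = −n_y/n_z = −0.060292.
Intercept c from Pick P: 72.2 + 177.06 + 5.12 = 254.38.
At (433, 1192): z_contact = −108.75 − 71.87 + 254.38 = 73.77 m.
Depth below ground = 188.2 − 73.77 = 114.4 m.

114.4 m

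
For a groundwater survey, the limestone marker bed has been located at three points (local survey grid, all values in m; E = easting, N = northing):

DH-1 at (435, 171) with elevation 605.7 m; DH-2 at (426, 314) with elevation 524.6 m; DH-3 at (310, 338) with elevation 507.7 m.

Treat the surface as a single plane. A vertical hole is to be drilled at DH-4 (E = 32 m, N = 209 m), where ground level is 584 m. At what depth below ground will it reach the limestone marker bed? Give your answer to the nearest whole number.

Let the plane be z = a·E + b·N + c.
DH-2−DH-1: −9a + 143b = −81.1;  DH-3−DH-1: −125a + 167b = −98.
Solving gives a = 0.02873, b = −0.56532.
Then c = 605.7 − a·435 − b·171 = 689.87.
At (32, 209): z_contact = 0.9 − 118.2 + 689.87 = 572.6 m.
Depth below ground = 584 − 572.6 = 11 m.

11 m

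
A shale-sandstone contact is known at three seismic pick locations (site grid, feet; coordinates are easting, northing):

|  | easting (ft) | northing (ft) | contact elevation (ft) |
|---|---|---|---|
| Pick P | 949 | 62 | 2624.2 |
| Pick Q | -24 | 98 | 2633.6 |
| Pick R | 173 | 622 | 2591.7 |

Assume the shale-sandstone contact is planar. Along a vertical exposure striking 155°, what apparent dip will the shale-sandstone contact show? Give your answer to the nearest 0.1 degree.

Let the plane be z = a·easting + b·northing + c.
Pick Q−Pick P: −973a + 36b = 9.4;  Pick R−Pick P: −776a + 560b = −32.5.
Solving gives a = −0.01245, b = −0.07528.
Unit vector along 155° is (sin 155°, cos 155°) = (0.4226, -0.9063).
Slope in that direction = a·(0.4226) + b·(-0.9063) = 0.06297.
Apparent dip = arctan|0.06297| = 3.6° (true dip is 4.4°, so apparent ≤ true as expected).

3.6°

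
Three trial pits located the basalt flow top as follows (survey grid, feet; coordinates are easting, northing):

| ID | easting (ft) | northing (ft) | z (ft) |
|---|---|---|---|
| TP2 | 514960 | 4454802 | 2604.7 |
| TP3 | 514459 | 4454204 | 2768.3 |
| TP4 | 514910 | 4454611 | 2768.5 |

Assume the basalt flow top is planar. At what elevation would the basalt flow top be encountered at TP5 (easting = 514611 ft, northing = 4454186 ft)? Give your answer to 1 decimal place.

Let the plane be z = a·easting + b·northing + c.
TP3−TP2: −501a − 598b = 163.6;  TP4−TP2: −50a − 191b = 163.8.
Solving gives a = 1.013889438, b = −1.123007706.
Then c = 2604.7 − a·514960 − b·4454802 = 4483269.17.
At (514611, 4454186): z = 521758.7 − 5002085.2 + 4483269.17 = 2942.6 ft.

2942.6 ft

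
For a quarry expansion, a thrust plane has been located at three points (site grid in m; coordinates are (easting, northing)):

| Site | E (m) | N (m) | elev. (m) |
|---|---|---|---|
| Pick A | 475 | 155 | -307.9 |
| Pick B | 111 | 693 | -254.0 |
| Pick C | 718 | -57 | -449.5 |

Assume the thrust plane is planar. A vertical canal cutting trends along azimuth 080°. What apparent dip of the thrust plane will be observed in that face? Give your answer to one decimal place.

Let the plane be z = a·E + b·N + c.
Pick B−Pick A: −364a + 538b = 53.9;  Pick C−Pick A: 243a − 212b = −141.6.
Solving gives a = −1.20886, b = −0.71771.
Unit vector along 080° is (sin 80°, cos 80°) = (0.9848, 0.1736).
Slope in that direction = a·(0.9848) + b·(0.1736) = −1.31513.
Apparent dip = arctan|1.31513| = 52.8° (true dip is 54.6°, so apparent ≤ true as expected).

52.8°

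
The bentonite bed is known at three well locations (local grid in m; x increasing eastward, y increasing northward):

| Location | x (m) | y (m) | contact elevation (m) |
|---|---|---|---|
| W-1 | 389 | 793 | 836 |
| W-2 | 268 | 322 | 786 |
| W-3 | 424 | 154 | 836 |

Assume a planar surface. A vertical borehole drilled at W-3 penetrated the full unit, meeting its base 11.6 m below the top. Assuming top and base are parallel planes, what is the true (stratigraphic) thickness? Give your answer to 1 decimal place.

Two edge vectors: W-1→W-2 = (-121, -471, -50), W-1→W-3 = (35, -639, 0).
Normal n = (W-1→W-2) × (W-1→W-3) = (-31950, -1750, 93804).
So ∂z/∂x = −n_x/n_z = 0.34060 and ∂z/∂y = −n_y/n_z = 0.01866.
|∇z| = √(a²+b²) = 0.34111, so dip δ = arctan(0.34111) = 18.84°.
True thickness = vertical thickness × cos δ = 11.6 × cos 18.84° = 11.0 m.

11.0 m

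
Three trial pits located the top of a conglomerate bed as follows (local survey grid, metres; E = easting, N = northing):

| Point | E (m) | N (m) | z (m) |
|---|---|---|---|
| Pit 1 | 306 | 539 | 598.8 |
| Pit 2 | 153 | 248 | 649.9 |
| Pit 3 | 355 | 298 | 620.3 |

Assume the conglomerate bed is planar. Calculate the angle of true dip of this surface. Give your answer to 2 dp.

Two edge vectors: Pit 1→Pit 2 = (-153, -291, 51.1), Pit 1→Pit 3 = (49, -241, 21.5).
Normal n = (Pit 1→Pit 2) × (Pit 1→Pit 3) = (6058.6, 5793.4, 51132).
So ∂z/∂E = −n_x/n_z = −0.11849 and ∂z/∂N = −n_y/n_z = −0.11330.
Gradient magnitude |∇z| = √(a² + b²) = √(0.01404 + 0.01284) = 0.16394.
True dip = arctan(0.16394) = 9.31°, dipping toward NE (azimuth ≈ 046°).

9.31°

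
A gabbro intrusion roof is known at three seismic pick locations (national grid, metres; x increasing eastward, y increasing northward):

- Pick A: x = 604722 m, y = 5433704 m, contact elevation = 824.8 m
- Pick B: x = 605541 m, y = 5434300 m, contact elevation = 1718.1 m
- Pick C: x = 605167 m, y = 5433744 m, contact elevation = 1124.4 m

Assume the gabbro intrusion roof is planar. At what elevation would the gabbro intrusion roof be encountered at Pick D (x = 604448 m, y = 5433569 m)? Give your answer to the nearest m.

568 m

Let the plane be z = a·x + b·y + c.
Pick B−Pick A: 819a + 596b = 893.3;  Pick C−Pick A: 445a + 40b = 299.6.
Solving gives a = 0.61442657, b = 0.65450443.
Then c = 824.8 − a·604722 − b·5433704 = −3927115.81.
At (604448, 5433569): z = 371388.9 + 3556295.0 − 3927115.81 = 568.1 m.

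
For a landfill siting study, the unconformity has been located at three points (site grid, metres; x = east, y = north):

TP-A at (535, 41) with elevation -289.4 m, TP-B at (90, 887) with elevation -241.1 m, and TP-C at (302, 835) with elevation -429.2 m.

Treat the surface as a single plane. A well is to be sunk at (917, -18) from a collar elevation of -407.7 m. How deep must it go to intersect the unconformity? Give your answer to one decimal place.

237.0 m

Let the plane be z = a·x + b·y + c.
TP-B−TP-A: −445a + 846b = 48.3;  TP-C−TP-A: −233a + 794b = −139.8.
Solving gives a = −1.00262, b = −0.47029.
Then c = -289.4 − a·535 − b·41 = 266.28.
At (917, -18): z_contact = −919.40 + 8.47 + 266.28 = -644.65 m.
Depth below ground = -407.7 − (-644.65) = 237.0 m.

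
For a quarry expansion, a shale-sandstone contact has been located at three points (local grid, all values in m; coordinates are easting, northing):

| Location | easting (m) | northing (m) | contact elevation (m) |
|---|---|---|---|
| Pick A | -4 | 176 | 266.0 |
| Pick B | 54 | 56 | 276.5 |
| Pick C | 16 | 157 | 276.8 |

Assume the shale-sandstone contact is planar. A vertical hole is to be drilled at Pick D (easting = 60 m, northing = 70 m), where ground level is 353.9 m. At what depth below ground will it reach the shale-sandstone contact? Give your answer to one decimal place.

67.8 m

Let the plane be z = a·easting + b·northing + c.
Pick B−Pick A: 58a − 120b = 10.5;  Pick C−Pick A: 20a − 19b = 10.8.
Solving gives a = 0.84476, b = 0.32080.
Then c = 266 − a·-4 − b·176 = 212.92.
At (60, 70): z_contact = 50.69 + 22.46 + 212.92 = 286.06 m.
Depth below ground = 353.9 − 286.06 = 67.8 m.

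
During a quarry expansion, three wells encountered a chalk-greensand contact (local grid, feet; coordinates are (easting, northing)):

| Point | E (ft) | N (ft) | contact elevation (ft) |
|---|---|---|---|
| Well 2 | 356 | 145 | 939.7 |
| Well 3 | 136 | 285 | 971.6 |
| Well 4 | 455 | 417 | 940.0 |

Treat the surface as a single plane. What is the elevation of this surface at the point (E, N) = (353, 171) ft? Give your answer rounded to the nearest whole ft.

Let the plane be z = a·E + b·N + c.
Well 3−Well 2: −220a + 140b = 31.9;  Well 4−Well 2: 99a + 272b = 0.3.
Solving gives a = −0.11716, b = 0.04375.
Then c = 939.7 − a·356 − b·145 = 975.07.
At (353, 171): z = −41.4 + 7.5 + 975.07 = 941.2 ft.

941 ft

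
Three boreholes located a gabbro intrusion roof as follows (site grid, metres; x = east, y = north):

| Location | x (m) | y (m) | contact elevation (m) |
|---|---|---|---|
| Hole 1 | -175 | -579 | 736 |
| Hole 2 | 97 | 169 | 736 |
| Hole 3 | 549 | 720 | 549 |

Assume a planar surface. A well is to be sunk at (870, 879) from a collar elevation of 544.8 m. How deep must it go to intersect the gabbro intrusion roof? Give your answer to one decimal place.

191.4 m

Let the plane be z = a·x + b·y + c.
Hole 2−Hole 1: 272a + 748b = 0;  Hole 3−Hole 1: 724a + 1299b = −187.
Solving gives a = −0.74314, b = 0.27023.
Then c = 736 − a·-175 − b·-579 = 762.42.
At (870, 879): z_contact = −646.53 + 237.53 + 762.42 = 353.42 m.
Depth below ground = 544.8 − 353.42 = 191.4 m.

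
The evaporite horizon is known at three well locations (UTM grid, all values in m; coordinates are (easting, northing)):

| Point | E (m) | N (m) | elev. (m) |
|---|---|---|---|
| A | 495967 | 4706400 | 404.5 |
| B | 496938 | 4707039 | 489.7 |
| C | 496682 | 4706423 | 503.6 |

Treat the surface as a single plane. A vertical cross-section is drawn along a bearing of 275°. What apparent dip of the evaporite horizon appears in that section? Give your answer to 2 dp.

8.41°

Two edge vectors: A→B = (971, 639, 85.2), A→C = (715, 23, 99.1).
Normal n = (A→B) × (A→C) = (61365.3, -35308.1, -434552).
So ∂z/∂E = −n_x/n_z = 0.14122 and ∂z/∂N = −n_y/n_z = −0.08125.
Unit vector along 275° is (sin 275°, cos 275°) = (-0.9962, 0.0872).
Slope in that direction = a·(-0.9962) + b·(0.0872) = −0.14776.
Apparent dip = arctan|0.14776| = 8.41° (true dip is 9.3°, so apparent ≤ true as expected).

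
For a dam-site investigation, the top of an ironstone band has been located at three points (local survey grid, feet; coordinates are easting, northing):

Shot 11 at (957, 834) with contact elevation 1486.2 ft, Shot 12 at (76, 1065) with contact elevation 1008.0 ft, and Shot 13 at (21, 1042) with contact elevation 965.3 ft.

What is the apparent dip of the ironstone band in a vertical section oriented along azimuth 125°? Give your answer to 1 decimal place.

17.8°

Let the plane be z = a·easting + b·northing + c.
Shot 12−Shot 11: −881a + 231b = −478.2;  Shot 13−Shot 11: −936a + 208b = −520.9.
Solving gives a = 0.63280, b = 0.34329.
Unit vector along 125° is (sin 125°, cos 125°) = (0.8192, -0.5736).
Slope in that direction = a·(0.8192) + b·(-0.5736) = 0.32146.
Apparent dip = arctan|0.32146| = 17.8° (true dip is 35.8°, so apparent ≤ true as expected).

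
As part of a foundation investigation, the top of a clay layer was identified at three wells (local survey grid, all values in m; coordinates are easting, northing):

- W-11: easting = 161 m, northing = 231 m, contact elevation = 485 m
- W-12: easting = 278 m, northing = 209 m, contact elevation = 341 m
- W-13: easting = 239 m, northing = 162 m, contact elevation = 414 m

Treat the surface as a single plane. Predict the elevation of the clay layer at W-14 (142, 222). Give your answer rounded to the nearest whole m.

Let the plane be z = a·easting + b·northing + c.
W-12−W-11: 117a − 22b = −144;  W-13−W-11: 78a − 69b = −71.
Solving gives a = −1.31729, b = −0.46012.
Then c = 485 − a·161 − b·231 = 803.37.
At (142, 222): z = −187.1 − 102.1 + 803.37 = 514.2 m.

514 m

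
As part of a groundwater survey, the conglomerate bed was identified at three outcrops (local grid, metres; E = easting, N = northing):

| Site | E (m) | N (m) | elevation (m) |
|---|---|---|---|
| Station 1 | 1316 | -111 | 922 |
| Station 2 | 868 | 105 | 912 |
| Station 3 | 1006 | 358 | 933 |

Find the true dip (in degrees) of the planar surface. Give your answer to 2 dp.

Let the plane be z = a·E + b·N + c.
Station 2−Station 1: −448a + 216b = −10;  Station 3−Station 1: −310a + 469b = 11.
Solving gives a = 0.04936, b = 0.05608.
Gradient magnitude |∇z| = √(a² + b²) = √(0.00244 + 0.00314) = 0.07471.
True dip = arctan(0.07471) = 4.27°, dipping toward SW (azimuth ≈ 221°).

4.27°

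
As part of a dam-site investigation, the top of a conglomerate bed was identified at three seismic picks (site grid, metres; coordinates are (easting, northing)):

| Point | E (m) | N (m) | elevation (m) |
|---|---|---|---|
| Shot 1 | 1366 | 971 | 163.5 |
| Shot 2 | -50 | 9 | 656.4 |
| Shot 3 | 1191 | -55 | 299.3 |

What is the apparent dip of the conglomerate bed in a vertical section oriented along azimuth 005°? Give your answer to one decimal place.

Let the plane be z = a·E + b·N + c.
Shot 2−Shot 1: −1416a − 962b = 492.9;  Shot 3−Shot 1: −175a − 1026b = 135.8.
Solving gives a = −0.29201, b = −0.08255.
Unit vector along 005° is (sin 5°, cos 5°) = (0.0872, 0.9962).
Slope in that direction = a·(0.0872) + b·(0.9962) = −0.10769.
Apparent dip = arctan|0.10769| = 6.1° (true dip is 16.9°, so apparent ≤ true as expected).

6.1°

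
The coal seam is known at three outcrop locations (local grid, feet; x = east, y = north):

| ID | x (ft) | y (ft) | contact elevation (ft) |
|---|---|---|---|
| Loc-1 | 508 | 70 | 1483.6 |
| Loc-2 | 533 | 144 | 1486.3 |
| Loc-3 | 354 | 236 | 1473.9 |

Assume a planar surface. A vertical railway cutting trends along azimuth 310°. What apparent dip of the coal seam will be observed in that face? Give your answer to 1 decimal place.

Let the plane be z = a·x + b·y + c.
Loc-2−Loc-1: 25a + 74b = 2.7;  Loc-3−Loc-1: −154a + 166b = −9.7.
Solving gives a = 0.07500, b = 0.01115.
Unit vector along 310° is (sin 310°, cos 310°) = (-0.7660, 0.6428).
Slope in that direction = a·(-0.7660) + b·(0.6428) = −0.05029.
Apparent dip = arctan|0.05029| = 2.9° (true dip is 4.3°, so apparent ≤ true as expected).

2.9°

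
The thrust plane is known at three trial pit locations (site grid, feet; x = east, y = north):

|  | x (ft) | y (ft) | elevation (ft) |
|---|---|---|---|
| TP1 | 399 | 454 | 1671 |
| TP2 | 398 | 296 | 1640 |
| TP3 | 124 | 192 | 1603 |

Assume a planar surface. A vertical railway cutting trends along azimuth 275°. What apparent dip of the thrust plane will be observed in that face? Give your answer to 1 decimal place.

2.5°

Two edge vectors: TP1→TP2 = (-1, -158, -31), TP1→TP3 = (-275, -262, -68).
Normal n = (TP1→TP2) × (TP1→TP3) = (2622, 8457, -43188).
So ∂z/∂x = −n_x/n_z = 0.06071 and ∂z/∂y = −n_y/n_z = 0.19582.
Unit vector along 275° is (sin 275°, cos 275°) = (-0.9962, 0.0872).
Slope in that direction = a·(-0.9962) + b·(0.0872) = −0.04341.
Apparent dip = arctan|0.04341| = 2.5° (true dip is 11.6°, so apparent ≤ true as expected).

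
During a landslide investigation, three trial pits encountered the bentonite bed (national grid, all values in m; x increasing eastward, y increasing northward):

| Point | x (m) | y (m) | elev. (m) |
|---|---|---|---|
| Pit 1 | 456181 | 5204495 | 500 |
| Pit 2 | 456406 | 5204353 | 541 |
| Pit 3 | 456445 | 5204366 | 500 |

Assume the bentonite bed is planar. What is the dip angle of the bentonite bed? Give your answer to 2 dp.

Let the plane be z = a·x + b·y + c.
Pit 2−Pit 1: 225a − 142b = 41;  Pit 3−Pit 1: 264a − 129b = 0.
Solving gives a = −0.62496, b = −1.27898.
Gradient magnitude |∇z| = √(a² + b²) = √(0.39057 + 1.63579) = 1.42350.
True dip = arctan(1.42350) = 54.91°, dipping toward NNE (azimuth ≈ 026°).

54.91°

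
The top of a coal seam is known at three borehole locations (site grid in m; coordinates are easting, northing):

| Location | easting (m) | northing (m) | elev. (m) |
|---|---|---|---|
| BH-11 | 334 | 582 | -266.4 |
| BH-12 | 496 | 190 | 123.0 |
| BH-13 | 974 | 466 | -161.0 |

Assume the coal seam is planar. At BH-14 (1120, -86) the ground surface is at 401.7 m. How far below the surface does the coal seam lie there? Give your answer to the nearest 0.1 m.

Two edge vectors: BH-11→BH-12 = (162, -392, 389.4), BH-11→BH-13 = (640, -116, 105.4).
Normal n = (BH-11→BH-12) × (BH-11→BH-13) = (3853.6, 232141.2, 232088).
So ∂z/∂easting = −n_x/n_z = −0.016604 and ∂z/∂northing = −n_y/n_z = −1.000229.
Intercept c from BH-11: -266.4 + 5.55 + 582.13 = 321.28.
At (1120, -86): z_contact = −18.60 + 86.02 + 321.28 = 388.70 m.
Depth below ground = 401.7 − 388.70 = 13.0 m.

13.0 m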